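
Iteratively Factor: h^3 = (h)*(h^2) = h^2*(h)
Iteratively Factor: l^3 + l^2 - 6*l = (l)*(l^2 + l - 6) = l*(l - 2)*(l + 3)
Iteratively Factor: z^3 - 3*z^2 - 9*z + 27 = (z - 3)*(z^2 - 9) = (z - 3)*(z + 3)*(z - 3)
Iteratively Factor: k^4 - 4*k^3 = (k)*(k^3 - 4*k^2) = k^2*(k^2 - 4*k) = k^3*(k - 4)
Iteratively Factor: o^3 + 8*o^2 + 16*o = (o + 4)*(o^2 + 4*o) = (o + 4)^2*(o)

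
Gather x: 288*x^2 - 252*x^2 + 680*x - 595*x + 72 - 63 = 36*x^2 + 85*x + 9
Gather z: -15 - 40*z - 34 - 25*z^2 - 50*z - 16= -25*z^2 - 90*z - 65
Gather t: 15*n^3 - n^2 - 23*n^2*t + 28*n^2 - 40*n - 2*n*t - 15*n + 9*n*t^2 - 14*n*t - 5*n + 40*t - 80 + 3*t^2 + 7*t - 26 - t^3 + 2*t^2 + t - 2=15*n^3 + 27*n^2 - 60*n - t^3 + t^2*(9*n + 5) + t*(-23*n^2 - 16*n + 48) - 108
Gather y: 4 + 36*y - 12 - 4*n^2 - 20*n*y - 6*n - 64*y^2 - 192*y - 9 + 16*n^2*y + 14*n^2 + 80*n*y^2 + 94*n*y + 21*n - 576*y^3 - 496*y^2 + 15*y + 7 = 10*n^2 + 15*n - 576*y^3 + y^2*(80*n - 560) + y*(16*n^2 + 74*n - 141) - 10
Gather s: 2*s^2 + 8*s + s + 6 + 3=2*s^2 + 9*s + 9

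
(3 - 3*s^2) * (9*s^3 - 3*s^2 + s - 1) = -27*s^5 + 9*s^4 + 24*s^3 - 6*s^2 + 3*s - 3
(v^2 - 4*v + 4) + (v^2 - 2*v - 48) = 2*v^2 - 6*v - 44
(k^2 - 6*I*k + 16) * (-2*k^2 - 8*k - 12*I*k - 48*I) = -2*k^4 - 8*k^3 - 104*k^2 - 416*k - 192*I*k - 768*I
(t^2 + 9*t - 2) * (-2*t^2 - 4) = -2*t^4 - 18*t^3 - 36*t + 8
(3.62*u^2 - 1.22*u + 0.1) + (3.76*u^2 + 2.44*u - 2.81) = 7.38*u^2 + 1.22*u - 2.71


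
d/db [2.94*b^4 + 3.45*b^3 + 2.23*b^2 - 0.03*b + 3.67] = 11.76*b^3 + 10.35*b^2 + 4.46*b - 0.03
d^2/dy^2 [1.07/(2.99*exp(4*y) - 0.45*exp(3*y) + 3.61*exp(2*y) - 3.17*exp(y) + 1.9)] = ((-51.1888*exp(3*y) + 4.3335*exp(2*y) - 15.4508*exp(y) + 3.3919)*(2.99*exp(4*y) - 0.45*exp(3*y) + 3.61*exp(2*y) - 3.17*exp(y) + 1.9) + 1.07*(11.96*exp(3*y) - 1.35*exp(2*y) + 7.22*exp(y) - 3.17)*(23.92*exp(3*y) - 2.7*exp(2*y) + 14.44*exp(y) - 6.34)*exp(y))*exp(y)/(2.99*exp(4*y) - 0.45*exp(3*y) + 3.61*exp(2*y) - 3.17*exp(y) + 1.9)^3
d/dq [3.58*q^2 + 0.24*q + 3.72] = 7.16*q + 0.24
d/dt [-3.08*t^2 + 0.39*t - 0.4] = 0.39 - 6.16*t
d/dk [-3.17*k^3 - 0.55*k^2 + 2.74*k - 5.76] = -9.51*k^2 - 1.1*k + 2.74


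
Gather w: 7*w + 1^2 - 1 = 7*w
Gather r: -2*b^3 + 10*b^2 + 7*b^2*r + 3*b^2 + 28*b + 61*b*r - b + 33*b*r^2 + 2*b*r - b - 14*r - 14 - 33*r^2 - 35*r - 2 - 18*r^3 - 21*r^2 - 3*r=-2*b^3 + 13*b^2 + 26*b - 18*r^3 + r^2*(33*b - 54) + r*(7*b^2 + 63*b - 52) - 16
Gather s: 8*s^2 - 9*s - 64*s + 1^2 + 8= 8*s^2 - 73*s + 9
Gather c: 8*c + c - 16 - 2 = 9*c - 18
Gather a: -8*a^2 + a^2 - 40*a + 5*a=-7*a^2 - 35*a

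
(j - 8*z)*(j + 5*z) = j^2 - 3*j*z - 40*z^2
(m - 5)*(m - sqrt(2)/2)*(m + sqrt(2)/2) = m^3 - 5*m^2 - m/2 + 5/2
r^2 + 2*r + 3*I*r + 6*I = (r + 2)*(r + 3*I)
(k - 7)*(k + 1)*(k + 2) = k^3 - 4*k^2 - 19*k - 14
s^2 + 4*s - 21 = (s - 3)*(s + 7)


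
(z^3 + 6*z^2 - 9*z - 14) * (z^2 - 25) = z^5 + 6*z^4 - 34*z^3 - 164*z^2 + 225*z + 350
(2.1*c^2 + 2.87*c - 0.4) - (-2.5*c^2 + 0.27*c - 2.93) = 4.6*c^2 + 2.6*c + 2.53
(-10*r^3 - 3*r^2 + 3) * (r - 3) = -10*r^4 + 27*r^3 + 9*r^2 + 3*r - 9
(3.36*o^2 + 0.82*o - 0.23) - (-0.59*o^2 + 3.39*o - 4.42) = 3.95*o^2 - 2.57*o + 4.19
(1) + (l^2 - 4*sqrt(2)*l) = l^2 - 4*sqrt(2)*l + 1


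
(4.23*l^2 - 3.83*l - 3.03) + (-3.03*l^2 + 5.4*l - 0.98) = 1.2*l^2 + 1.57*l - 4.01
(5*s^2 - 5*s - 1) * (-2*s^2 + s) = -10*s^4 + 15*s^3 - 3*s^2 - s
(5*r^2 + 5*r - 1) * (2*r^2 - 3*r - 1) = 10*r^4 - 5*r^3 - 22*r^2 - 2*r + 1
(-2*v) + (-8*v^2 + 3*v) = -8*v^2 + v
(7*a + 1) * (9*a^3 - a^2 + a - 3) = 63*a^4 + 2*a^3 + 6*a^2 - 20*a - 3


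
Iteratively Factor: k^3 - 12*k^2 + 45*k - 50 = (k - 5)*(k^2 - 7*k + 10) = (k - 5)*(k - 2)*(k - 5)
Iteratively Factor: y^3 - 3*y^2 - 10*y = (y + 2)*(y^2 - 5*y) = (y - 5)*(y + 2)*(y)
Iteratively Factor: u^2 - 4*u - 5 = (u - 5)*(u + 1)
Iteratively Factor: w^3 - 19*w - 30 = (w + 3)*(w^2 - 3*w - 10) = (w + 2)*(w + 3)*(w - 5)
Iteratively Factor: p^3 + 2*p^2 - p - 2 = (p + 2)*(p^2 - 1) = (p - 1)*(p + 2)*(p + 1)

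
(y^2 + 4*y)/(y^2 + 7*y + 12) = y/(y + 3)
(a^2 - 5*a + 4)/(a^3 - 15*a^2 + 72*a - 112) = (a - 1)/(a^2 - 11*a + 28)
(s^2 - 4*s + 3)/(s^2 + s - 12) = (s - 1)/(s + 4)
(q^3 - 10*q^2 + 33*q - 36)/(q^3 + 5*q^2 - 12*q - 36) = (q^2 - 7*q + 12)/(q^2 + 8*q + 12)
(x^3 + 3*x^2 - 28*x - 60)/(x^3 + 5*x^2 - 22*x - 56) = (x^2 + x - 30)/(x^2 + 3*x - 28)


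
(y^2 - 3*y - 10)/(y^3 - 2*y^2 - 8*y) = (y - 5)/(y*(y - 4))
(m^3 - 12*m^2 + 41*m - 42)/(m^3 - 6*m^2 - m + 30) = (m^2 - 9*m + 14)/(m^2 - 3*m - 10)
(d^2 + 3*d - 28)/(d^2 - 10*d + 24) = (d + 7)/(d - 6)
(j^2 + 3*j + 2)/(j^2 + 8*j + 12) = (j + 1)/(j + 6)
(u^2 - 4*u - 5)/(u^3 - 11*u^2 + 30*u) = (u + 1)/(u*(u - 6))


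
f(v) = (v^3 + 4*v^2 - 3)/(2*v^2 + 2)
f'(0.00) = 0.00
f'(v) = -4*v*(v^3 + 4*v^2 - 3)/(2*v^2 + 2)^2 + (3*v^2 + 8*v)/(2*v^2 + 2)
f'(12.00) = 0.51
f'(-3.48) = 0.39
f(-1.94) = 0.50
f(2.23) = 2.34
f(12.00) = 7.93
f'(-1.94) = -0.04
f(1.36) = 1.21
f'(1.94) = 1.16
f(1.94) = 2.03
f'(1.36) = 1.72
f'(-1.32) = -0.68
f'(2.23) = 0.99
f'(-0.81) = -1.63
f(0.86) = 0.17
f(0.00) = -1.50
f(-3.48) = 0.13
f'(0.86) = 2.45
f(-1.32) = 0.30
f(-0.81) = -0.27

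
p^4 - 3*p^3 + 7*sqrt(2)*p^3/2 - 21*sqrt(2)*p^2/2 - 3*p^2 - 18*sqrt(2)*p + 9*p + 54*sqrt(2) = (p - 3)*(p - 3*sqrt(2)/2)*(p + 2*sqrt(2))*(p + 3*sqrt(2))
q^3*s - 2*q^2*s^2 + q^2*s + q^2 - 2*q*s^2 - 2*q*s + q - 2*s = (q + 1)*(q - 2*s)*(q*s + 1)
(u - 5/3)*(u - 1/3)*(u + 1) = u^3 - u^2 - 13*u/9 + 5/9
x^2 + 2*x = x*(x + 2)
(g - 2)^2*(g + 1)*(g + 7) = g^4 + 4*g^3 - 21*g^2 + 4*g + 28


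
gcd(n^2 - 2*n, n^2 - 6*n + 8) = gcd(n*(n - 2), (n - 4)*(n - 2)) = n - 2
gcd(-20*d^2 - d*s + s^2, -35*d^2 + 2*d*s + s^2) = -5*d + s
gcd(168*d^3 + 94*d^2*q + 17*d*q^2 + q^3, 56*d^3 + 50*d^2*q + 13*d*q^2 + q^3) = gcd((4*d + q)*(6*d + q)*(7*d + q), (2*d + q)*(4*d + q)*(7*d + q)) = 28*d^2 + 11*d*q + q^2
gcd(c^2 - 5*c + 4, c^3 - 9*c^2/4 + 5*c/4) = c - 1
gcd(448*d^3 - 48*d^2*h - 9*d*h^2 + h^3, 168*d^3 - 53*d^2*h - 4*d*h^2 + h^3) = 56*d^2 + d*h - h^2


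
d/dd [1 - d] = -1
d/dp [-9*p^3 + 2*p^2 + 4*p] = -27*p^2 + 4*p + 4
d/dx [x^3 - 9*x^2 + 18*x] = 3*x^2 - 18*x + 18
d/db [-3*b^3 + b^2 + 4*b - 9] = -9*b^2 + 2*b + 4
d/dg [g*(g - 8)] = 2*g - 8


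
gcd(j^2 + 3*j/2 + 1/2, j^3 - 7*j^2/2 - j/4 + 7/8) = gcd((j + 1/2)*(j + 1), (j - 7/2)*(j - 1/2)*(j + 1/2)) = j + 1/2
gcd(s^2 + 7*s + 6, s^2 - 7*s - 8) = s + 1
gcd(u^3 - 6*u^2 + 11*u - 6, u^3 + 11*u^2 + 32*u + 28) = 1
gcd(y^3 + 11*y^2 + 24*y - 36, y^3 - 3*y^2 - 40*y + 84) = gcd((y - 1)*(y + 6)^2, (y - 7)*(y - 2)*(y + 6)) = y + 6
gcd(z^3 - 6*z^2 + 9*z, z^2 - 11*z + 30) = 1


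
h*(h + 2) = h^2 + 2*h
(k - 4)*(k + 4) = k^2 - 16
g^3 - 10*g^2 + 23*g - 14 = (g - 7)*(g - 2)*(g - 1)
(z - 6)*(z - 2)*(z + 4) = z^3 - 4*z^2 - 20*z + 48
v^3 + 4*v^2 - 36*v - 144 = (v - 6)*(v + 4)*(v + 6)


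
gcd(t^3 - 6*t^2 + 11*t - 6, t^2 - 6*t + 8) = t - 2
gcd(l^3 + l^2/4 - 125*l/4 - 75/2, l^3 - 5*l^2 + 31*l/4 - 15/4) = 1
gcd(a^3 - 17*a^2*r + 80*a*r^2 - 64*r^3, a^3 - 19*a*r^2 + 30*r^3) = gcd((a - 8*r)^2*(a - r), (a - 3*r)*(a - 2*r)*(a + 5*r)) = 1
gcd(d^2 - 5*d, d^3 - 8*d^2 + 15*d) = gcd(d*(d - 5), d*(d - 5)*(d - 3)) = d^2 - 5*d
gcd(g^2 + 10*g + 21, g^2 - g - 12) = g + 3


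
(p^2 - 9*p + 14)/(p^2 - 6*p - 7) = (p - 2)/(p + 1)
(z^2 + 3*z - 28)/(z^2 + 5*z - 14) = (z - 4)/(z - 2)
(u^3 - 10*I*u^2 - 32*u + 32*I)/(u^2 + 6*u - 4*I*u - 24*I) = (u^2 - 6*I*u - 8)/(u + 6)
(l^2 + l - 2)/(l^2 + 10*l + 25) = (l^2 + l - 2)/(l^2 + 10*l + 25)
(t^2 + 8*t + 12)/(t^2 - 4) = (t + 6)/(t - 2)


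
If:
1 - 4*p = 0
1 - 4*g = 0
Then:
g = 1/4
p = 1/4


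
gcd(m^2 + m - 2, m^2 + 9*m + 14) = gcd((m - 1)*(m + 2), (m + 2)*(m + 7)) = m + 2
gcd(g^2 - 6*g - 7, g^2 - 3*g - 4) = g + 1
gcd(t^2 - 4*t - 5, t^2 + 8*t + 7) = t + 1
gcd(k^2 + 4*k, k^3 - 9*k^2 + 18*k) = k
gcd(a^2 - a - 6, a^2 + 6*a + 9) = 1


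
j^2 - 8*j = j*(j - 8)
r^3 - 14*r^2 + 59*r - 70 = (r - 7)*(r - 5)*(r - 2)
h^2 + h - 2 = (h - 1)*(h + 2)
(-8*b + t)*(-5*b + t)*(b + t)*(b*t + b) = 40*b^4*t + 40*b^4 + 27*b^3*t^2 + 27*b^3*t - 12*b^2*t^3 - 12*b^2*t^2 + b*t^4 + b*t^3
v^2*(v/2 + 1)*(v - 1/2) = v^4/2 + 3*v^3/4 - v^2/2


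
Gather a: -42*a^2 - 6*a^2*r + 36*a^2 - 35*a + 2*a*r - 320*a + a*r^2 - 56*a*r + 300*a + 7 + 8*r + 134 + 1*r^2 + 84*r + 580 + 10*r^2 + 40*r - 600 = a^2*(-6*r - 6) + a*(r^2 - 54*r - 55) + 11*r^2 + 132*r + 121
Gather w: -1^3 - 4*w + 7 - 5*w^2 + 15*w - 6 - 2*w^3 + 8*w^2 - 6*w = -2*w^3 + 3*w^2 + 5*w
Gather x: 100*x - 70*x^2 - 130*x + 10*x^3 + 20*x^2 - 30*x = 10*x^3 - 50*x^2 - 60*x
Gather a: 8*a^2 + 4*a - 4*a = 8*a^2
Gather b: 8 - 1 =7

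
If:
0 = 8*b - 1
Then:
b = 1/8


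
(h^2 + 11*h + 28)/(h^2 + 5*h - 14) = (h + 4)/(h - 2)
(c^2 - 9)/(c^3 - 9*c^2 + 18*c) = (c + 3)/(c*(c - 6))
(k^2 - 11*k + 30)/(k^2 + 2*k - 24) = (k^2 - 11*k + 30)/(k^2 + 2*k - 24)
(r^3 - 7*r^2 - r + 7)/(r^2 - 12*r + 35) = (r^2 - 1)/(r - 5)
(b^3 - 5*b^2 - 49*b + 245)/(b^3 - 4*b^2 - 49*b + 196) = (b - 5)/(b - 4)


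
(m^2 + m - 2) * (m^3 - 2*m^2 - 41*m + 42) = m^5 - m^4 - 45*m^3 + 5*m^2 + 124*m - 84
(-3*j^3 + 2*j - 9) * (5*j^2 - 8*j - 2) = -15*j^5 + 24*j^4 + 16*j^3 - 61*j^2 + 68*j + 18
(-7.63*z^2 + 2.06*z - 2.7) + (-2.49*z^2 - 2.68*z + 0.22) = -10.12*z^2 - 0.62*z - 2.48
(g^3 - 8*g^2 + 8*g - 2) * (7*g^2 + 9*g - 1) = 7*g^5 - 47*g^4 - 17*g^3 + 66*g^2 - 26*g + 2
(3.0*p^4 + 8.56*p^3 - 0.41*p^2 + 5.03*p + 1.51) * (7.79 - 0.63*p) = -1.89*p^5 + 17.9772*p^4 + 66.9407*p^3 - 6.3628*p^2 + 38.2324*p + 11.7629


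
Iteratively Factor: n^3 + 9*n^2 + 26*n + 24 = (n + 3)*(n^2 + 6*n + 8) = (n + 2)*(n + 3)*(n + 4)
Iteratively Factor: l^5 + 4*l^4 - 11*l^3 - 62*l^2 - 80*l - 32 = (l + 4)*(l^4 - 11*l^2 - 18*l - 8) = (l + 1)*(l + 4)*(l^3 - l^2 - 10*l - 8) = (l + 1)*(l + 2)*(l + 4)*(l^2 - 3*l - 4) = (l + 1)^2*(l + 2)*(l + 4)*(l - 4)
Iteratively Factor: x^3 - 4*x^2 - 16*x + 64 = (x - 4)*(x^2 - 16) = (x - 4)^2*(x + 4)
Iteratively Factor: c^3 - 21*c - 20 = (c + 1)*(c^2 - c - 20) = (c + 1)*(c + 4)*(c - 5)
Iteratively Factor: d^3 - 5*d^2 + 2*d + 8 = (d - 4)*(d^2 - d - 2) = (d - 4)*(d - 2)*(d + 1)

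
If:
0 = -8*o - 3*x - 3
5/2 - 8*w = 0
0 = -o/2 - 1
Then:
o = -2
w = 5/16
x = 13/3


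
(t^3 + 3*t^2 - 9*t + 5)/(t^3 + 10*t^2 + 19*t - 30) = (t - 1)/(t + 6)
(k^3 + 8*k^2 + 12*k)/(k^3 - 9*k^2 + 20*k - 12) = k*(k^2 + 8*k + 12)/(k^3 - 9*k^2 + 20*k - 12)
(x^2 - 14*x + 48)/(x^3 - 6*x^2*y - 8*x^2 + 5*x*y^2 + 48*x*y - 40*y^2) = (x - 6)/(x^2 - 6*x*y + 5*y^2)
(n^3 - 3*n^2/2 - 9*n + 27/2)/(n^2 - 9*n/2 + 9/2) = n + 3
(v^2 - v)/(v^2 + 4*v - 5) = v/(v + 5)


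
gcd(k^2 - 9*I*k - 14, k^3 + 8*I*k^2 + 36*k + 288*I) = 1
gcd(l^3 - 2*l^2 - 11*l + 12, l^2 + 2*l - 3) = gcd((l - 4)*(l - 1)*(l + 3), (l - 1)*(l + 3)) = l^2 + 2*l - 3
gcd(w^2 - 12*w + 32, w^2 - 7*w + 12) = w - 4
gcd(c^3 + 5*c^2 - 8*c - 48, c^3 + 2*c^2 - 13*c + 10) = 1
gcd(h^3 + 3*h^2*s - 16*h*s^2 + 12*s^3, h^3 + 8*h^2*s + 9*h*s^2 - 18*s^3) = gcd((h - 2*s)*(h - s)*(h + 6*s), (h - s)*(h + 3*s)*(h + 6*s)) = -h^2 - 5*h*s + 6*s^2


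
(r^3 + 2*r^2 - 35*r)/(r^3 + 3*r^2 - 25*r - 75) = r*(r + 7)/(r^2 + 8*r + 15)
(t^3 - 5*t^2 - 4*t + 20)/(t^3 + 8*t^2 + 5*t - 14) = (t^2 - 7*t + 10)/(t^2 + 6*t - 7)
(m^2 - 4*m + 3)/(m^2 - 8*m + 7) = (m - 3)/(m - 7)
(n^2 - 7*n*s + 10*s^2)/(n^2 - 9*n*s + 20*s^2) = (-n + 2*s)/(-n + 4*s)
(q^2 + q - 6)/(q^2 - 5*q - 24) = (q - 2)/(q - 8)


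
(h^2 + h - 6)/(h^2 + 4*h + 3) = (h - 2)/(h + 1)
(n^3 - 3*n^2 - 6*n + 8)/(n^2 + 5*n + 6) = (n^2 - 5*n + 4)/(n + 3)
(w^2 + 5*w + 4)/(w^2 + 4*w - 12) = (w^2 + 5*w + 4)/(w^2 + 4*w - 12)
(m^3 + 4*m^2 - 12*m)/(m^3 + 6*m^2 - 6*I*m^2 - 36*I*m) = (m - 2)/(m - 6*I)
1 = 1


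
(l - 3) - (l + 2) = -5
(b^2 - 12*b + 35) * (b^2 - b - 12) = b^4 - 13*b^3 + 35*b^2 + 109*b - 420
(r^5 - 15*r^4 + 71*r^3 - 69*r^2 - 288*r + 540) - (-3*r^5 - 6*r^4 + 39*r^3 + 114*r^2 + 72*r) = 4*r^5 - 9*r^4 + 32*r^3 - 183*r^2 - 360*r + 540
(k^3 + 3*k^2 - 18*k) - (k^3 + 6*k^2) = -3*k^2 - 18*k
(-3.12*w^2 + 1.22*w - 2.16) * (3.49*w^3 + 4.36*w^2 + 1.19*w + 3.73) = -10.8888*w^5 - 9.3454*w^4 - 5.932*w^3 - 19.6034*w^2 + 1.9802*w - 8.0568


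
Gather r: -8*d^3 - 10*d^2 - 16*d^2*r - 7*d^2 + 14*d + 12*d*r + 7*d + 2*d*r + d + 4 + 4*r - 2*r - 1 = -8*d^3 - 17*d^2 + 22*d + r*(-16*d^2 + 14*d + 2) + 3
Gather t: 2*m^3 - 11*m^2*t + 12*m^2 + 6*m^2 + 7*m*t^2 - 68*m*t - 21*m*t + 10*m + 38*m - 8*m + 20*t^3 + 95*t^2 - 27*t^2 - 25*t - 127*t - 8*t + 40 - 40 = 2*m^3 + 18*m^2 + 40*m + 20*t^3 + t^2*(7*m + 68) + t*(-11*m^2 - 89*m - 160)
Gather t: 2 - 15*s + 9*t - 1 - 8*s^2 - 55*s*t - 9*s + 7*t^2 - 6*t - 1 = -8*s^2 - 24*s + 7*t^2 + t*(3 - 55*s)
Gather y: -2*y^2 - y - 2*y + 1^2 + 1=-2*y^2 - 3*y + 2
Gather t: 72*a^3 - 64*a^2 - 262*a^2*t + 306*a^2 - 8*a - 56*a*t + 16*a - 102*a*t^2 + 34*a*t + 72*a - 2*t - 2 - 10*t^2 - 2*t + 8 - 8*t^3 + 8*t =72*a^3 + 242*a^2 + 80*a - 8*t^3 + t^2*(-102*a - 10) + t*(-262*a^2 - 22*a + 4) + 6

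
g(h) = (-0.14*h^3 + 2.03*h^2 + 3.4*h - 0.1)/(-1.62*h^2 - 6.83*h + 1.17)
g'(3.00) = 0.01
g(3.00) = -0.73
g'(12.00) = 0.07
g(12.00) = -0.29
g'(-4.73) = -39.73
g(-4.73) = -15.91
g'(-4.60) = -101.01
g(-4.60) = -24.15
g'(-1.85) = -0.65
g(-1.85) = 0.17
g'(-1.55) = -0.50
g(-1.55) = 0.00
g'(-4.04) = -41.67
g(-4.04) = 12.29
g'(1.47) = -0.01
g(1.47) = -0.71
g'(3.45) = 0.01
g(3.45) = -0.72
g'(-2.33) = -1.06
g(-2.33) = 0.58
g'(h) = (3.24*h + 6.83)*(-0.14*h^3 + 2.03*h^2 + 3.4*h - 0.1)/(-1.62*h^2 - 6.83*h + 1.17)^2 + (-0.42*h^2 + 4.06*h + 3.4)/(-1.62*h^2 - 6.83*h + 1.17) = (0.2268*h^4 + 1.9124*h^3 - 8.8483*h^2 + 4.4262*h + 3.295)/(2.6244*h^4 + 22.1292*h^3 + 42.8581*h^2 - 15.9822*h + 1.3689)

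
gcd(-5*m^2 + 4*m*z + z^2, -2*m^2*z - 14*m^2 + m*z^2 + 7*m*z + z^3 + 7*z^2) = -m + z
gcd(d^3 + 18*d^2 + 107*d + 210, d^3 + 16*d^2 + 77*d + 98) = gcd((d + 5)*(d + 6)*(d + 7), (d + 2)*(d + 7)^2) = d + 7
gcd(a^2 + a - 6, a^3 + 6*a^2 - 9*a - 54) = a + 3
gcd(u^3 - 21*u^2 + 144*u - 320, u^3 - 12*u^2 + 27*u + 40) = u^2 - 13*u + 40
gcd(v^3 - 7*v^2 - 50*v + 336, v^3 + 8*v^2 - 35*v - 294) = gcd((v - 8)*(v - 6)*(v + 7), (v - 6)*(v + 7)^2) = v^2 + v - 42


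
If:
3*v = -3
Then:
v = -1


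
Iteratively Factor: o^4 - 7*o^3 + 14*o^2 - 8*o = (o)*(o^3 - 7*o^2 + 14*o - 8) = o*(o - 2)*(o^2 - 5*o + 4) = o*(o - 2)*(o - 1)*(o - 4)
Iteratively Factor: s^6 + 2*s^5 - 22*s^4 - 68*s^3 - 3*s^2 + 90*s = (s - 1)*(s^5 + 3*s^4 - 19*s^3 - 87*s^2 - 90*s) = (s - 1)*(s + 2)*(s^4 + s^3 - 21*s^2 - 45*s) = (s - 5)*(s - 1)*(s + 2)*(s^3 + 6*s^2 + 9*s) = (s - 5)*(s - 1)*(s + 2)*(s + 3)*(s^2 + 3*s) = s*(s - 5)*(s - 1)*(s + 2)*(s + 3)*(s + 3)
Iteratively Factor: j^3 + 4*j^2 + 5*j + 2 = (j + 2)*(j^2 + 2*j + 1) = (j + 1)*(j + 2)*(j + 1)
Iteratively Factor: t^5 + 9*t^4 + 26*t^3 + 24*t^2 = (t + 2)*(t^4 + 7*t^3 + 12*t^2) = t*(t + 2)*(t^3 + 7*t^2 + 12*t) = t^2*(t + 2)*(t^2 + 7*t + 12) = t^2*(t + 2)*(t + 4)*(t + 3)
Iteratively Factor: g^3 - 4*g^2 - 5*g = (g)*(g^2 - 4*g - 5) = g*(g - 5)*(g + 1)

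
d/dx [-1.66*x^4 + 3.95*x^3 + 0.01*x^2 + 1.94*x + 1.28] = -6.64*x^3 + 11.85*x^2 + 0.02*x + 1.94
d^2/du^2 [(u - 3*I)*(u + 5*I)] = 2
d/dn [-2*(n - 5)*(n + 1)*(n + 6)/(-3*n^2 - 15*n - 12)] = 2*(n^2 + 8*n + 34)/(3*(n^2 + 8*n + 16))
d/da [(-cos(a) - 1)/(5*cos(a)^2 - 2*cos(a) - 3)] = (5*sin(a)^2 - 10*cos(a) - 6)*sin(a)/(-5*cos(a)^2 + 2*cos(a) + 3)^2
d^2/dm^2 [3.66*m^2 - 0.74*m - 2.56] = 7.32000000000000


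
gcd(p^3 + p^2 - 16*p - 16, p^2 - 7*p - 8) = p + 1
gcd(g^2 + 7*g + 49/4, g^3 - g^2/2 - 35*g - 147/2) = g + 7/2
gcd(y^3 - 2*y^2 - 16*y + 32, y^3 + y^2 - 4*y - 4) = y - 2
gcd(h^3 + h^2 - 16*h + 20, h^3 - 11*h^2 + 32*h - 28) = h^2 - 4*h + 4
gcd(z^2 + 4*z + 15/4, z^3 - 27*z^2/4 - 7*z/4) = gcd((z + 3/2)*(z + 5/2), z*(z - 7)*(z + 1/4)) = 1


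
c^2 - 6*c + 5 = (c - 5)*(c - 1)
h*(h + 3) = h^2 + 3*h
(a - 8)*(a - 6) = a^2 - 14*a + 48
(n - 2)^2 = n^2 - 4*n + 4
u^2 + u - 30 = (u - 5)*(u + 6)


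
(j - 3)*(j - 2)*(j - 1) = j^3 - 6*j^2 + 11*j - 6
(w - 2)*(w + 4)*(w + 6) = w^3 + 8*w^2 + 4*w - 48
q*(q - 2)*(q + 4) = q^3 + 2*q^2 - 8*q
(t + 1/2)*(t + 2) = t^2 + 5*t/2 + 1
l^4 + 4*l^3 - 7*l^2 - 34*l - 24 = (l - 3)*(l + 1)*(l + 2)*(l + 4)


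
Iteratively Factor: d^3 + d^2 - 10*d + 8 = (d + 4)*(d^2 - 3*d + 2) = (d - 2)*(d + 4)*(d - 1)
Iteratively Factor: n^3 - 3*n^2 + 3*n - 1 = (n - 1)*(n^2 - 2*n + 1) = (n - 1)^2*(n - 1)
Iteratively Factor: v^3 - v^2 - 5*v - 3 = (v + 1)*(v^2 - 2*v - 3) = (v + 1)^2*(v - 3)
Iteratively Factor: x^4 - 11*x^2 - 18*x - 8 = (x + 1)*(x^3 - x^2 - 10*x - 8) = (x + 1)^2*(x^2 - 2*x - 8) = (x + 1)^2*(x + 2)*(x - 4)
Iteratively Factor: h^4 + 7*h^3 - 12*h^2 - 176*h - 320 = (h + 4)*(h^3 + 3*h^2 - 24*h - 80) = (h + 4)^2*(h^2 - h - 20) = (h - 5)*(h + 4)^2*(h + 4)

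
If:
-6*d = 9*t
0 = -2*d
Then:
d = 0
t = 0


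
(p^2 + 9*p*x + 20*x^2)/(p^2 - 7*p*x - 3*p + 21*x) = (p^2 + 9*p*x + 20*x^2)/(p^2 - 7*p*x - 3*p + 21*x)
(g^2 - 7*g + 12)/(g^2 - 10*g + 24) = (g - 3)/(g - 6)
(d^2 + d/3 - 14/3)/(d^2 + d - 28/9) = 3*(d - 2)/(3*d - 4)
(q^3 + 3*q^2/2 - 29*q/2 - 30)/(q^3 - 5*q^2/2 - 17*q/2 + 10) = (q + 3)/(q - 1)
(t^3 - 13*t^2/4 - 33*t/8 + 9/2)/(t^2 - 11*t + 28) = (8*t^2 + 6*t - 9)/(8*(t - 7))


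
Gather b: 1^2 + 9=10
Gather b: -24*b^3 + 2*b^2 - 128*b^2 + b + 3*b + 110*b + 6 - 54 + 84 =-24*b^3 - 126*b^2 + 114*b + 36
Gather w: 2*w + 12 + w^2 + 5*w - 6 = w^2 + 7*w + 6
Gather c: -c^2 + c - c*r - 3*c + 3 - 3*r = -c^2 + c*(-r - 2) - 3*r + 3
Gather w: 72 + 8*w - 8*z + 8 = 8*w - 8*z + 80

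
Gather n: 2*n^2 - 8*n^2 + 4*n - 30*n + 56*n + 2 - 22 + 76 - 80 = -6*n^2 + 30*n - 24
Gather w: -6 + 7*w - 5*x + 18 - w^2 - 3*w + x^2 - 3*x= -w^2 + 4*w + x^2 - 8*x + 12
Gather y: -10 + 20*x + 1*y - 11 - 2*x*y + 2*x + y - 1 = 22*x + y*(2 - 2*x) - 22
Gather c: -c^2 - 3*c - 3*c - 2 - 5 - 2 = -c^2 - 6*c - 9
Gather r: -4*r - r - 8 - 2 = -5*r - 10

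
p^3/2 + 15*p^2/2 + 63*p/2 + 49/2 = (p/2 + 1/2)*(p + 7)^2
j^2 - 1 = (j - 1)*(j + 1)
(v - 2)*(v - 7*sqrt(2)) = v^2 - 7*sqrt(2)*v - 2*v + 14*sqrt(2)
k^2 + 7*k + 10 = (k + 2)*(k + 5)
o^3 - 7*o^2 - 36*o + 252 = (o - 7)*(o - 6)*(o + 6)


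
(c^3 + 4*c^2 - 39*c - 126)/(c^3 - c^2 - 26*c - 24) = (c^2 + 10*c + 21)/(c^2 + 5*c + 4)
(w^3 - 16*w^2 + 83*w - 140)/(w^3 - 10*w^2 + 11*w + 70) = (w - 4)/(w + 2)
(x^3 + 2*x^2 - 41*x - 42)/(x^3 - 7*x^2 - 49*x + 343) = (x^2 - 5*x - 6)/(x^2 - 14*x + 49)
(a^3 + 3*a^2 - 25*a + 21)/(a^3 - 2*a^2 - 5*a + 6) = (a + 7)/(a + 2)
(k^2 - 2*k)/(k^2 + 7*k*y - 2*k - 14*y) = k/(k + 7*y)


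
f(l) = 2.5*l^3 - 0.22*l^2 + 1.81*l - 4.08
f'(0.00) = 1.81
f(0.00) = -4.08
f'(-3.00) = 70.63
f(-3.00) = -78.99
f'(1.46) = 17.15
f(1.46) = 5.87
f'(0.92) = 7.75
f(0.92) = -0.65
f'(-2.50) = 49.78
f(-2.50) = -49.04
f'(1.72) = 23.24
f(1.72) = 11.10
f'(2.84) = 61.05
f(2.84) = 56.55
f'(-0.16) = 2.07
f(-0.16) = -4.39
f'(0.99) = 8.73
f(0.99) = -0.08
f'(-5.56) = 236.11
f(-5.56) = -450.64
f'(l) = 7.5*l^2 - 0.44*l + 1.81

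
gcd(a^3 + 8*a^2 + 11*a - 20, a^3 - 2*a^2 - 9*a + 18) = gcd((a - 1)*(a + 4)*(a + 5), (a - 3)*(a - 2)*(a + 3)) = 1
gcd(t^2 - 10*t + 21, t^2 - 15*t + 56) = t - 7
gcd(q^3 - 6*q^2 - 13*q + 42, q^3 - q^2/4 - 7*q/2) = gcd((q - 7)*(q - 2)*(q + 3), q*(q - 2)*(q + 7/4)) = q - 2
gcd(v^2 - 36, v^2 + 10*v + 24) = v + 6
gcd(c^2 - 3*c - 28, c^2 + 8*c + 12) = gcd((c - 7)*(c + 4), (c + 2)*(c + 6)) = 1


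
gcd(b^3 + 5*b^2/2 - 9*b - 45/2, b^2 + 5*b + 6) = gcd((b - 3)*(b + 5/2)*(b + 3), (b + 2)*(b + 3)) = b + 3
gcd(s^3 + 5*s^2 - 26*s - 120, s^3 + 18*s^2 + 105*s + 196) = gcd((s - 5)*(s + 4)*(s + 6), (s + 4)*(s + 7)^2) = s + 4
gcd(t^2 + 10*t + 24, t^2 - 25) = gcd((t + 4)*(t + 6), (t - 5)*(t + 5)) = 1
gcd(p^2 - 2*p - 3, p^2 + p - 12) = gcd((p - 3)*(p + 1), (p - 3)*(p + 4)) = p - 3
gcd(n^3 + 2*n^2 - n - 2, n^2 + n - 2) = n^2 + n - 2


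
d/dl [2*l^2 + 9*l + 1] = 4*l + 9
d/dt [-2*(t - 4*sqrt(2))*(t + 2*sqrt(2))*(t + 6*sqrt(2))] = -6*t^2 - 16*sqrt(2)*t + 80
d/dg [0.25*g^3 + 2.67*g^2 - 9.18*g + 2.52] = 0.75*g^2 + 5.34*g - 9.18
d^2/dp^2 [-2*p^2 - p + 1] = -4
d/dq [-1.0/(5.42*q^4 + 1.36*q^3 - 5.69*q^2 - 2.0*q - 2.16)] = (21.68*q^3 + 4.08*q^2 - 11.38*q - 2.0)/(-5.42*q^4 - 1.36*q^3 + 5.69*q^2 + 2.0*q + 2.16)^2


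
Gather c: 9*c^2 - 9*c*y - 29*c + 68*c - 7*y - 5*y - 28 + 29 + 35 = 9*c^2 + c*(39 - 9*y) - 12*y + 36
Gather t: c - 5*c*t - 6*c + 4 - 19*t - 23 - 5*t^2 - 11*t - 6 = -5*c - 5*t^2 + t*(-5*c - 30) - 25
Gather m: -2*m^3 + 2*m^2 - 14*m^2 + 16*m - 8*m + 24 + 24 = -2*m^3 - 12*m^2 + 8*m + 48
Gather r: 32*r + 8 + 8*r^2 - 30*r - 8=8*r^2 + 2*r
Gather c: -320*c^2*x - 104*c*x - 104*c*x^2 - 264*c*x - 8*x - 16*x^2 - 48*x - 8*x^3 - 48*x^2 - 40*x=-320*c^2*x + c*(-104*x^2 - 368*x) - 8*x^3 - 64*x^2 - 96*x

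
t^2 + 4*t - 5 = (t - 1)*(t + 5)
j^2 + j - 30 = (j - 5)*(j + 6)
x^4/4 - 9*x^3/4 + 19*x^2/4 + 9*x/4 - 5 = (x/4 + 1/4)*(x - 5)*(x - 4)*(x - 1)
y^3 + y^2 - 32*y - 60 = (y - 6)*(y + 2)*(y + 5)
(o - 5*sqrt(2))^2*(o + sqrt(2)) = o^3 - 9*sqrt(2)*o^2 + 30*o + 50*sqrt(2)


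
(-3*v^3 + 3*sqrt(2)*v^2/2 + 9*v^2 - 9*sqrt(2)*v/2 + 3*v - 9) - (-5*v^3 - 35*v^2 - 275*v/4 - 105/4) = 2*v^3 + 3*sqrt(2)*v^2/2 + 44*v^2 - 9*sqrt(2)*v/2 + 287*v/4 + 69/4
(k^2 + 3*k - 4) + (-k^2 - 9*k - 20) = -6*k - 24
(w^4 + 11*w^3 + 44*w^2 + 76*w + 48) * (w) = w^5 + 11*w^4 + 44*w^3 + 76*w^2 + 48*w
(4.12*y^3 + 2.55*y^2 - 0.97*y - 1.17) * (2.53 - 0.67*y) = -2.7604*y^4 + 8.7151*y^3 + 7.1014*y^2 - 1.6702*y - 2.9601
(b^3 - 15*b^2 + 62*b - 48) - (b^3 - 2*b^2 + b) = -13*b^2 + 61*b - 48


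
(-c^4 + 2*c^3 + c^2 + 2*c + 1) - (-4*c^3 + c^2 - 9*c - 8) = -c^4 + 6*c^3 + 11*c + 9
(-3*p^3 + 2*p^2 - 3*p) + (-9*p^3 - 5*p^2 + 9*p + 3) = -12*p^3 - 3*p^2 + 6*p + 3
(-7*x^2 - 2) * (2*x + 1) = -14*x^3 - 7*x^2 - 4*x - 2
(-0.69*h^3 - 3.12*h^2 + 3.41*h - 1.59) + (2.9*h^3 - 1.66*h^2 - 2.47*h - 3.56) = 2.21*h^3 - 4.78*h^2 + 0.94*h - 5.15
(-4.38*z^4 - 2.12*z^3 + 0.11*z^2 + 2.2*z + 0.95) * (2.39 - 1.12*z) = 4.9056*z^5 - 8.0938*z^4 - 5.19*z^3 - 2.2011*z^2 + 4.194*z + 2.2705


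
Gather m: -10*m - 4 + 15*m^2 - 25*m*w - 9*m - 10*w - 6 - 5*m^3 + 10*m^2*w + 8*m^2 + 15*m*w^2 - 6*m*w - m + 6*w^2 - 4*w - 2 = -5*m^3 + m^2*(10*w + 23) + m*(15*w^2 - 31*w - 20) + 6*w^2 - 14*w - 12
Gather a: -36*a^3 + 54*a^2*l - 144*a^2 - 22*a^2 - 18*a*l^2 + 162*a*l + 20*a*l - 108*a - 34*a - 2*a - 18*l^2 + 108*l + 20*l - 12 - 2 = -36*a^3 + a^2*(54*l - 166) + a*(-18*l^2 + 182*l - 144) - 18*l^2 + 128*l - 14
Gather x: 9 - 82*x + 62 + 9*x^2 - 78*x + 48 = 9*x^2 - 160*x + 119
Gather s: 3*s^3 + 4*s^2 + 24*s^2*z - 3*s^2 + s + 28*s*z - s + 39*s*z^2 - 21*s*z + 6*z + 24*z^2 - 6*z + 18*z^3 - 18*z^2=3*s^3 + s^2*(24*z + 1) + s*(39*z^2 + 7*z) + 18*z^3 + 6*z^2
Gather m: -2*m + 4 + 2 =6 - 2*m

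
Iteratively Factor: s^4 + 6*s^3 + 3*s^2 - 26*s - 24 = (s + 4)*(s^3 + 2*s^2 - 5*s - 6) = (s - 2)*(s + 4)*(s^2 + 4*s + 3) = (s - 2)*(s + 1)*(s + 4)*(s + 3)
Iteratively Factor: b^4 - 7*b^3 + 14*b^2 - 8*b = (b)*(b^3 - 7*b^2 + 14*b - 8) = b*(b - 1)*(b^2 - 6*b + 8) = b*(b - 2)*(b - 1)*(b - 4)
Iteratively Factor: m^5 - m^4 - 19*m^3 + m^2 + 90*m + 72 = (m + 3)*(m^4 - 4*m^3 - 7*m^2 + 22*m + 24) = (m - 3)*(m + 3)*(m^3 - m^2 - 10*m - 8) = (m - 3)*(m + 2)*(m + 3)*(m^2 - 3*m - 4) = (m - 4)*(m - 3)*(m + 2)*(m + 3)*(m + 1)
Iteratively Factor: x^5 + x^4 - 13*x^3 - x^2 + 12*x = (x - 3)*(x^4 + 4*x^3 - x^2 - 4*x) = x*(x - 3)*(x^3 + 4*x^2 - x - 4) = x*(x - 3)*(x + 1)*(x^2 + 3*x - 4) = x*(x - 3)*(x - 1)*(x + 1)*(x + 4)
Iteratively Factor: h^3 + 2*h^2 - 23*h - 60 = (h + 4)*(h^2 - 2*h - 15) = (h - 5)*(h + 4)*(h + 3)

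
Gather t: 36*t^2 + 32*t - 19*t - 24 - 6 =36*t^2 + 13*t - 30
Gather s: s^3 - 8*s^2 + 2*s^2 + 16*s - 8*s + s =s^3 - 6*s^2 + 9*s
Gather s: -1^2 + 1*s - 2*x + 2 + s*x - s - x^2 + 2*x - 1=s*x - x^2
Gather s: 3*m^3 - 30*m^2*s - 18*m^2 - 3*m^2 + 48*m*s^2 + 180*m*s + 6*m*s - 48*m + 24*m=3*m^3 - 21*m^2 + 48*m*s^2 - 24*m + s*(-30*m^2 + 186*m)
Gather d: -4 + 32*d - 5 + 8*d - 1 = 40*d - 10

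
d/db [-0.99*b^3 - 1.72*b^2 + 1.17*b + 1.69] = -2.97*b^2 - 3.44*b + 1.17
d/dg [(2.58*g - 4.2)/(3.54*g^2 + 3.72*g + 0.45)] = (-9.1332*g^2 + 29.736*g + 16.785)/(12.5316*g^4 + 26.3376*g^3 + 17.0244*g^2 + 3.348*g + 0.2025)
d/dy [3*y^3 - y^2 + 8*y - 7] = 9*y^2 - 2*y + 8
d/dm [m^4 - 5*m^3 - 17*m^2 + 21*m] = 4*m^3 - 15*m^2 - 34*m + 21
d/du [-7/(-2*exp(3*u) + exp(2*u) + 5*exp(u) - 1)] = (-42*exp(2*u) + 14*exp(u) + 35)*exp(u)/(2*exp(3*u) - exp(2*u) - 5*exp(u) + 1)^2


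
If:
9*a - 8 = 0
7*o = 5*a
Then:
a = 8/9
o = 40/63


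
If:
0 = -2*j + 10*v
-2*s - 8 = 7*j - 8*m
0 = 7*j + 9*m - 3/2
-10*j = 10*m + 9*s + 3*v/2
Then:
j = -1275/2564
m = 1419/2564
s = -235/5128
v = -255/2564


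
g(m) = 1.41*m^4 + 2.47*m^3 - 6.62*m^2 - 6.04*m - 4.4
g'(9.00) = 4586.57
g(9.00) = 10456.66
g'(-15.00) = -17175.19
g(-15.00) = 61641.70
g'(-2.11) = 1.90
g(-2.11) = -16.38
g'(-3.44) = -102.40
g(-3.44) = 34.94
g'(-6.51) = -1161.86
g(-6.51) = 1605.37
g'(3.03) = 178.77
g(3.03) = 104.08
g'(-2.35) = -7.20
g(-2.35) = -15.82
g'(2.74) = 129.33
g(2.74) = 59.63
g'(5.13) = 882.48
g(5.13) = 1100.40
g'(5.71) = 1209.95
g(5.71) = 1703.98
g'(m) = 5.64*m^3 + 7.41*m^2 - 13.24*m - 6.04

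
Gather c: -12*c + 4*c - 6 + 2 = -8*c - 4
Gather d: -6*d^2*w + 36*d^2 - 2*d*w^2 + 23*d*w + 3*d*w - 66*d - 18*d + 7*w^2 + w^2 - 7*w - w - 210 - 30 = d^2*(36 - 6*w) + d*(-2*w^2 + 26*w - 84) + 8*w^2 - 8*w - 240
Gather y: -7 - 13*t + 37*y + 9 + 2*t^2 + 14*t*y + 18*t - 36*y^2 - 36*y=2*t^2 + 5*t - 36*y^2 + y*(14*t + 1) + 2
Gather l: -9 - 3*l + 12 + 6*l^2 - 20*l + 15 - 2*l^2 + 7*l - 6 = 4*l^2 - 16*l + 12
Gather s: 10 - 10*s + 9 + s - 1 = 18 - 9*s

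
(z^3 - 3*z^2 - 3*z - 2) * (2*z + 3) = 2*z^4 - 3*z^3 - 15*z^2 - 13*z - 6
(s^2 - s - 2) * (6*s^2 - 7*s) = 6*s^4 - 13*s^3 - 5*s^2 + 14*s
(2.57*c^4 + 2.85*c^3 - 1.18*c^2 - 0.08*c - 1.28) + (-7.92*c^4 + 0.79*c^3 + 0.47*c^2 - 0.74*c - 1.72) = -5.35*c^4 + 3.64*c^3 - 0.71*c^2 - 0.82*c - 3.0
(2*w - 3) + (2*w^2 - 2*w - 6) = 2*w^2 - 9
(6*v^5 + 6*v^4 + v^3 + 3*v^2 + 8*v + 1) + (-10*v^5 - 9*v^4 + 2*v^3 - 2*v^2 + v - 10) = -4*v^5 - 3*v^4 + 3*v^3 + v^2 + 9*v - 9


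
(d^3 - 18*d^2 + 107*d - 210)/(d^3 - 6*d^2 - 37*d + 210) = (d - 6)/(d + 6)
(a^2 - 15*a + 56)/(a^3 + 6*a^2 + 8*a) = (a^2 - 15*a + 56)/(a*(a^2 + 6*a + 8))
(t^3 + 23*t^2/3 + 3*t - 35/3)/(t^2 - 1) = (3*t^2 + 26*t + 35)/(3*(t + 1))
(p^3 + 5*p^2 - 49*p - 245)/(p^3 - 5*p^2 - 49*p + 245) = (p + 5)/(p - 5)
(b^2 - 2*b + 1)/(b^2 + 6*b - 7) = (b - 1)/(b + 7)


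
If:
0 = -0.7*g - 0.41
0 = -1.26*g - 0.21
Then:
No Solution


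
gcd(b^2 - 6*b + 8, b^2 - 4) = b - 2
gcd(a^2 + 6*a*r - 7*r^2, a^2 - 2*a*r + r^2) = -a + r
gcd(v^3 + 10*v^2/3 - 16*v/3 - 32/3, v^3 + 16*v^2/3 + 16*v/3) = v^2 + 16*v/3 + 16/3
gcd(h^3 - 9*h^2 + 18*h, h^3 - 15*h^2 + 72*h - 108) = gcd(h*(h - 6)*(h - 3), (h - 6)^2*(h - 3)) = h^2 - 9*h + 18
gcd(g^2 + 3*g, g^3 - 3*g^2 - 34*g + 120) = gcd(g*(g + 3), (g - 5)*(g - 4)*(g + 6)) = 1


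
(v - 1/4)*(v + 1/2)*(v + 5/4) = v^3 + 3*v^2/2 + 3*v/16 - 5/32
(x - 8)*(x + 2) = x^2 - 6*x - 16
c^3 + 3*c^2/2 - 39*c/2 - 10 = (c - 4)*(c + 1/2)*(c + 5)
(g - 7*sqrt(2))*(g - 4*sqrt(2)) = g^2 - 11*sqrt(2)*g + 56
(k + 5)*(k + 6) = k^2 + 11*k + 30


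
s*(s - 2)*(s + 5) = s^3 + 3*s^2 - 10*s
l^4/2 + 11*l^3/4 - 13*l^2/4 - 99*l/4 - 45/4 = (l/2 + 1/4)*(l - 3)*(l + 3)*(l + 5)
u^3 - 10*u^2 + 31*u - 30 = (u - 5)*(u - 3)*(u - 2)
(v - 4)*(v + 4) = v^2 - 16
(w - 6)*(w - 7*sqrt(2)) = w^2 - 7*sqrt(2)*w - 6*w + 42*sqrt(2)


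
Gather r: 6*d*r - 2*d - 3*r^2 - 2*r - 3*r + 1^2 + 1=-2*d - 3*r^2 + r*(6*d - 5) + 2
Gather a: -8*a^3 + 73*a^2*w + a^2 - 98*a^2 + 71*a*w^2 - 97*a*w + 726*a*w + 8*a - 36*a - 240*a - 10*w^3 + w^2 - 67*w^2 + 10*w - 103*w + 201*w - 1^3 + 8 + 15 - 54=-8*a^3 + a^2*(73*w - 97) + a*(71*w^2 + 629*w - 268) - 10*w^3 - 66*w^2 + 108*w - 32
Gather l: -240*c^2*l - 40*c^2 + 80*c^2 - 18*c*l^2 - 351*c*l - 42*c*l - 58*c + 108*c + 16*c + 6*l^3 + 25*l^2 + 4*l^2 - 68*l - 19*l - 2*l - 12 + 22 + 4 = 40*c^2 + 66*c + 6*l^3 + l^2*(29 - 18*c) + l*(-240*c^2 - 393*c - 89) + 14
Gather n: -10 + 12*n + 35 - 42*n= 25 - 30*n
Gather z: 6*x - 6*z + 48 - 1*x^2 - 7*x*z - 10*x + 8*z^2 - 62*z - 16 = -x^2 - 4*x + 8*z^2 + z*(-7*x - 68) + 32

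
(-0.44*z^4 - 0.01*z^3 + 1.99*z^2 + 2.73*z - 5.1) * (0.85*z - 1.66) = -0.374*z^5 + 0.7219*z^4 + 1.7081*z^3 - 0.9829*z^2 - 8.8668*z + 8.466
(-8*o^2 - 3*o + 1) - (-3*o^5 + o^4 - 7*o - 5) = 3*o^5 - o^4 - 8*o^2 + 4*o + 6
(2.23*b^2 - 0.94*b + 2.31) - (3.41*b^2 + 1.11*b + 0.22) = -1.18*b^2 - 2.05*b + 2.09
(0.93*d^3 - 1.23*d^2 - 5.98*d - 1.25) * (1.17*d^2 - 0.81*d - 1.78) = 1.0881*d^5 - 2.1924*d^4 - 7.6557*d^3 + 5.5707*d^2 + 11.6569*d + 2.225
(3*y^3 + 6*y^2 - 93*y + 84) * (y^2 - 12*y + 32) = 3*y^5 - 30*y^4 - 69*y^3 + 1392*y^2 - 3984*y + 2688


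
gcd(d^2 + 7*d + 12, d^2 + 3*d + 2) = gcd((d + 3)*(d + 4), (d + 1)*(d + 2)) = 1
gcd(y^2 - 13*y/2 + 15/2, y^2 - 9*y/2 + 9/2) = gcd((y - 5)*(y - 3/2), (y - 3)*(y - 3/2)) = y - 3/2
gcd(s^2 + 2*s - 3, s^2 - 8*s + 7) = s - 1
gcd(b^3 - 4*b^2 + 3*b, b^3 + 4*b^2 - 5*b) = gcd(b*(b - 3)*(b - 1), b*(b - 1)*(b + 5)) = b^2 - b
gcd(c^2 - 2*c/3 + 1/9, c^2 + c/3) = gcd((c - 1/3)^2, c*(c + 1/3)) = 1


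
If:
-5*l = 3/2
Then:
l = -3/10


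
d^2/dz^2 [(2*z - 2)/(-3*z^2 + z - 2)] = 4*(-(z - 1)*(6*z - 1)^2 + (9*z - 4)*(3*z^2 - z + 2))/(3*z^2 - z + 2)^3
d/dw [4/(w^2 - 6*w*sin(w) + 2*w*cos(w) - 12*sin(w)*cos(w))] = 8*(w*sin(w) + 3*w*cos(w) - w + 3*sin(w) - cos(w) + 6*cos(2*w))/((w - 6*sin(w))^2*(w + 2*cos(w))^2)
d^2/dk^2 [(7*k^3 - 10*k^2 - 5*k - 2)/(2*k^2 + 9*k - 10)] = 2*(867*k^3 - 2514*k^2 + 1692*k - 1652)/(8*k^6 + 108*k^5 + 366*k^4 - 351*k^3 - 1830*k^2 + 2700*k - 1000)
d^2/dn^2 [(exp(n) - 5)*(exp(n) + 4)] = (4*exp(n) - 1)*exp(n)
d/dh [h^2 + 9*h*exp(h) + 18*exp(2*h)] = 9*h*exp(h) + 2*h + 36*exp(2*h) + 9*exp(h)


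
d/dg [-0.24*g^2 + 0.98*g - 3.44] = 0.98 - 0.48*g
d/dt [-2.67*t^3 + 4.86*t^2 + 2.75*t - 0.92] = -8.01*t^2 + 9.72*t + 2.75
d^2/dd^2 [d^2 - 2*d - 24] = 2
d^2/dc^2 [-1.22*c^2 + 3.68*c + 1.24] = -2.44000000000000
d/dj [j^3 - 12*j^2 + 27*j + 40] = 3*j^2 - 24*j + 27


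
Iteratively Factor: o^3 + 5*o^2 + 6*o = (o + 2)*(o^2 + 3*o) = (o + 2)*(o + 3)*(o)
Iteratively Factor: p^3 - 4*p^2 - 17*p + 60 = (p - 3)*(p^2 - p - 20) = (p - 5)*(p - 3)*(p + 4)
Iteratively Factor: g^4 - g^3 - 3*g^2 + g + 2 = (g - 1)*(g^3 - 3*g - 2) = (g - 1)*(g + 1)*(g^2 - g - 2) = (g - 2)*(g - 1)*(g + 1)*(g + 1)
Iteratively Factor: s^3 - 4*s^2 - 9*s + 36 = (s - 4)*(s^2 - 9) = (s - 4)*(s - 3)*(s + 3)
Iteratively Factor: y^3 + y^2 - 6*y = (y - 2)*(y^2 + 3*y) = y*(y - 2)*(y + 3)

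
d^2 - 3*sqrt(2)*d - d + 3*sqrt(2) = (d - 1)*(d - 3*sqrt(2))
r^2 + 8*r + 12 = (r + 2)*(r + 6)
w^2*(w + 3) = w^3 + 3*w^2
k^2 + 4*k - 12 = (k - 2)*(k + 6)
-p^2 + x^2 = (-p + x)*(p + x)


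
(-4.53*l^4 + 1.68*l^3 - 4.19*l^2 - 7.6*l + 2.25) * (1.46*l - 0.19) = -6.6138*l^5 + 3.3135*l^4 - 6.4366*l^3 - 10.2999*l^2 + 4.729*l - 0.4275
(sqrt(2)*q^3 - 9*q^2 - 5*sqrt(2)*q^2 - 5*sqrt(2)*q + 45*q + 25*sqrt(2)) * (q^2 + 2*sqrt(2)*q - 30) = sqrt(2)*q^5 - 5*sqrt(2)*q^4 - 5*q^4 - 53*sqrt(2)*q^3 + 25*q^3 + 250*q^2 + 265*sqrt(2)*q^2 - 1250*q + 150*sqrt(2)*q - 750*sqrt(2)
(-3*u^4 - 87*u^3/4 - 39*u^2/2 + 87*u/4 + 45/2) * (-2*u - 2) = 6*u^5 + 99*u^4/2 + 165*u^3/2 - 9*u^2/2 - 177*u/2 - 45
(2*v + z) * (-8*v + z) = -16*v^2 - 6*v*z + z^2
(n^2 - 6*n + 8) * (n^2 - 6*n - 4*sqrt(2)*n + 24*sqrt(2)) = n^4 - 12*n^3 - 4*sqrt(2)*n^3 + 44*n^2 + 48*sqrt(2)*n^2 - 176*sqrt(2)*n - 48*n + 192*sqrt(2)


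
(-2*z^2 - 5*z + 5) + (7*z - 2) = -2*z^2 + 2*z + 3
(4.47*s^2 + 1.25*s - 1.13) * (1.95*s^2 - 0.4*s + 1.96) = 8.7165*s^4 + 0.6495*s^3 + 6.0577*s^2 + 2.902*s - 2.2148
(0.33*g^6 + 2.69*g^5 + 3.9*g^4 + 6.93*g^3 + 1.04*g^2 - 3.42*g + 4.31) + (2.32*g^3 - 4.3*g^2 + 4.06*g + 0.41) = 0.33*g^6 + 2.69*g^5 + 3.9*g^4 + 9.25*g^3 - 3.26*g^2 + 0.64*g + 4.72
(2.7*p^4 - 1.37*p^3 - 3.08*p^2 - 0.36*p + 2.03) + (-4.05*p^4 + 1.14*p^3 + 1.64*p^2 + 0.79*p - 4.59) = -1.35*p^4 - 0.23*p^3 - 1.44*p^2 + 0.43*p - 2.56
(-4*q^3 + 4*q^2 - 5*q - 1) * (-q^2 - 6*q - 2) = 4*q^5 + 20*q^4 - 11*q^3 + 23*q^2 + 16*q + 2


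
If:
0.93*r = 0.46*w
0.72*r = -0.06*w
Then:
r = 0.00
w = 0.00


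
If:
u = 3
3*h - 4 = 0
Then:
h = 4/3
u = 3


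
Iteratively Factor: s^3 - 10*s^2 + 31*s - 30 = (s - 5)*(s^2 - 5*s + 6) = (s - 5)*(s - 3)*(s - 2)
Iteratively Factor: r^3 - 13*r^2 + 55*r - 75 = (r - 5)*(r^2 - 8*r + 15) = (r - 5)^2*(r - 3)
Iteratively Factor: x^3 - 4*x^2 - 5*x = (x + 1)*(x^2 - 5*x) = x*(x + 1)*(x - 5)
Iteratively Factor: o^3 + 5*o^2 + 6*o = (o + 2)*(o^2 + 3*o) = o*(o + 2)*(o + 3)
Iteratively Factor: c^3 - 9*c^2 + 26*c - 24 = (c - 4)*(c^2 - 5*c + 6) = (c - 4)*(c - 3)*(c - 2)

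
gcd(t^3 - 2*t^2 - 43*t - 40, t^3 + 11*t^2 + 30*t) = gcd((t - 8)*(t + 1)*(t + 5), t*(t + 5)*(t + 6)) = t + 5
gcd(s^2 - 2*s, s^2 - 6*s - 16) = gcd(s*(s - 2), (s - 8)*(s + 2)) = 1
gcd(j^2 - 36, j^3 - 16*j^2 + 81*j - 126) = j - 6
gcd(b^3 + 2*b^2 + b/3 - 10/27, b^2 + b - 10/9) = b + 5/3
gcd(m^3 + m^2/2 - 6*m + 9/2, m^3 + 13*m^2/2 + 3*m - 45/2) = m^2 + 3*m/2 - 9/2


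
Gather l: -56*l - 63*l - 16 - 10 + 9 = -119*l - 17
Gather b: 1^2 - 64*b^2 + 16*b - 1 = -64*b^2 + 16*b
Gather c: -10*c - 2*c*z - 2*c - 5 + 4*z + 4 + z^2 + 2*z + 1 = c*(-2*z - 12) + z^2 + 6*z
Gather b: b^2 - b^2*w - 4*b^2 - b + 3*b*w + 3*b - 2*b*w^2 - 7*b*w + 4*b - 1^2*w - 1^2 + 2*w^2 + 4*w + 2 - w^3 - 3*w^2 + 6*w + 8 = b^2*(-w - 3) + b*(-2*w^2 - 4*w + 6) - w^3 - w^2 + 9*w + 9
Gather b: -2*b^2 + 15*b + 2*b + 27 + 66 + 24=-2*b^2 + 17*b + 117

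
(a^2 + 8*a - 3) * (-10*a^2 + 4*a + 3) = -10*a^4 - 76*a^3 + 65*a^2 + 12*a - 9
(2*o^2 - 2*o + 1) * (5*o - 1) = 10*o^3 - 12*o^2 + 7*o - 1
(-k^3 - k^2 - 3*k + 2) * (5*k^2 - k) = -5*k^5 - 4*k^4 - 14*k^3 + 13*k^2 - 2*k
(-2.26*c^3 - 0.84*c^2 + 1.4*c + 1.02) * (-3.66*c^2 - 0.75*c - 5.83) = 8.2716*c^5 + 4.7694*c^4 + 8.6818*c^3 + 0.114*c^2 - 8.927*c - 5.9466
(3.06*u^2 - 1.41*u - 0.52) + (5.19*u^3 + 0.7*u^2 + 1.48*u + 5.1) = 5.19*u^3 + 3.76*u^2 + 0.0700000000000001*u + 4.58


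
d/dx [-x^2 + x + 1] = 1 - 2*x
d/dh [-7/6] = 0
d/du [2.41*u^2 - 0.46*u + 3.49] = 4.82*u - 0.46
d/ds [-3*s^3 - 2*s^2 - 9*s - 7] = -9*s^2 - 4*s - 9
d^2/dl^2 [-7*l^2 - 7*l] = -14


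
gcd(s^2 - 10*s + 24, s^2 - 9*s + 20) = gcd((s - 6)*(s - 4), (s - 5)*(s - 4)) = s - 4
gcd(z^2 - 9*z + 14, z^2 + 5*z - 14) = z - 2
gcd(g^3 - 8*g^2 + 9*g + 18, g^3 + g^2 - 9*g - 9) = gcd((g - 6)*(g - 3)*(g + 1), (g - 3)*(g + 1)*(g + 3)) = g^2 - 2*g - 3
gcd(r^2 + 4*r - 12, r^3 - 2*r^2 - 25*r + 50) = r - 2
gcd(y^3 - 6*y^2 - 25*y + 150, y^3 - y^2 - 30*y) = y^2 - y - 30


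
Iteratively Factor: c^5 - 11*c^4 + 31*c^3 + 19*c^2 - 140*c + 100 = (c - 1)*(c^4 - 10*c^3 + 21*c^2 + 40*c - 100) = (c - 5)*(c - 1)*(c^3 - 5*c^2 - 4*c + 20) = (c - 5)^2*(c - 1)*(c^2 - 4) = (c - 5)^2*(c - 1)*(c + 2)*(c - 2)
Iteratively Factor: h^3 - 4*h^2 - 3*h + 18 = (h - 3)*(h^2 - h - 6) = (h - 3)*(h + 2)*(h - 3)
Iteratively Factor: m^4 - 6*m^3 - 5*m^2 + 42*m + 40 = (m - 5)*(m^3 - m^2 - 10*m - 8) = (m - 5)*(m + 2)*(m^2 - 3*m - 4) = (m - 5)*(m - 4)*(m + 2)*(m + 1)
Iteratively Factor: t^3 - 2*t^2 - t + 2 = (t - 2)*(t^2 - 1) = (t - 2)*(t + 1)*(t - 1)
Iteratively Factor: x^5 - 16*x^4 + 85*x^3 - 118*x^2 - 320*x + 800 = (x - 4)*(x^4 - 12*x^3 + 37*x^2 + 30*x - 200) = (x - 5)*(x - 4)*(x^3 - 7*x^2 + 2*x + 40) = (x - 5)^2*(x - 4)*(x^2 - 2*x - 8) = (x - 5)^2*(x - 4)*(x + 2)*(x - 4)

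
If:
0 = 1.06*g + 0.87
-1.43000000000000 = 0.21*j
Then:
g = -0.82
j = -6.81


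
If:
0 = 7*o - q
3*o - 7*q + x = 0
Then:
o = x/46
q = 7*x/46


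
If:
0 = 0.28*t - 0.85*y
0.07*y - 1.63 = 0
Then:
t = 70.69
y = 23.29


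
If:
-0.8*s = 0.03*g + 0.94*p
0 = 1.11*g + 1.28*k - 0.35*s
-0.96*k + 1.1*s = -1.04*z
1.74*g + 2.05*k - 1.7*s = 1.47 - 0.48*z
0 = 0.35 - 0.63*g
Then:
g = 0.56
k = -0.79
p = 0.93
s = -1.12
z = 0.45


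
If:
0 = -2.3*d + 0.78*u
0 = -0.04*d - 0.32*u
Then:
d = 0.00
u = 0.00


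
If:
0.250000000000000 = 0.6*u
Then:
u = 0.42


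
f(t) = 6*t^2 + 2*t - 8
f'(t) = 12*t + 2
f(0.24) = -7.17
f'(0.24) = 4.88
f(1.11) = 1.61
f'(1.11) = 15.32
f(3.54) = 74.27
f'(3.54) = 44.48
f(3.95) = 93.52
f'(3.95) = 49.40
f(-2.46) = 23.39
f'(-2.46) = -27.52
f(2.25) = 26.88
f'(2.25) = 29.00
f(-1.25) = -1.12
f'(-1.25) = -13.00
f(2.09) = 22.39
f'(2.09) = 27.08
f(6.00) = 220.00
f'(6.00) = 74.00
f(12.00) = 880.00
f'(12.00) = 146.00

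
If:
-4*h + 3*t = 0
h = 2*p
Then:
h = 3*t/4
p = 3*t/8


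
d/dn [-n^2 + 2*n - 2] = 2 - 2*n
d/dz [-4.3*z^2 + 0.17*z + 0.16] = 0.17 - 8.6*z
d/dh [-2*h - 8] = -2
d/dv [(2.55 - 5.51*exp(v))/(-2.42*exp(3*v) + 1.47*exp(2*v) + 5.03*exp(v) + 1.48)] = (-26.6684*exp(3*v) + 26.6127*exp(2*v) - 7.497*exp(v) - 20.9813)*exp(v)/(5.8564*exp(6*v) - 7.1148*exp(5*v) - 22.1843*exp(4*v) + 7.625*exp(3*v) + 29.6521*exp(2*v) + 14.8888*exp(v) + 2.1904)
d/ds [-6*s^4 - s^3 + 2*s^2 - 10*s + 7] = -24*s^3 - 3*s^2 + 4*s - 10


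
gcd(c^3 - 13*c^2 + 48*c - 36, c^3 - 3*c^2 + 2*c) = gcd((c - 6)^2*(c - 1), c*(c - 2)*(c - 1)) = c - 1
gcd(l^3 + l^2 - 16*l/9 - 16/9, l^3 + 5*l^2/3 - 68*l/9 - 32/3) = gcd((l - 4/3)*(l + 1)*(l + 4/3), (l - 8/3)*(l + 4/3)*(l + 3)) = l + 4/3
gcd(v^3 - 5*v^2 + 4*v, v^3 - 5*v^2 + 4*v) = v^3 - 5*v^2 + 4*v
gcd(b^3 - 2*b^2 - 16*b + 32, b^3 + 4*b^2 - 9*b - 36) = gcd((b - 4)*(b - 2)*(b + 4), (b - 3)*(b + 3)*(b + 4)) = b + 4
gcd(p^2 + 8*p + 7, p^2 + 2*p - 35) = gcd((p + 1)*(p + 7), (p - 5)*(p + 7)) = p + 7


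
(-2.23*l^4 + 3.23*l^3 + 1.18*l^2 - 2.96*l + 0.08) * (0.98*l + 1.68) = -2.1854*l^5 - 0.581*l^4 + 6.5828*l^3 - 0.9184*l^2 - 4.8944*l + 0.1344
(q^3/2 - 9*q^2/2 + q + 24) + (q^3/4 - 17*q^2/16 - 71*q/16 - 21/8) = 3*q^3/4 - 89*q^2/16 - 55*q/16 + 171/8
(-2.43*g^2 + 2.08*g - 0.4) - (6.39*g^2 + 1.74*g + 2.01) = -8.82*g^2 + 0.34*g - 2.41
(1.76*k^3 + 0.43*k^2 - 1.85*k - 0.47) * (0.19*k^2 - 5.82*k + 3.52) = 0.3344*k^5 - 10.1615*k^4 + 3.3411*k^3 + 12.1913*k^2 - 3.7766*k - 1.6544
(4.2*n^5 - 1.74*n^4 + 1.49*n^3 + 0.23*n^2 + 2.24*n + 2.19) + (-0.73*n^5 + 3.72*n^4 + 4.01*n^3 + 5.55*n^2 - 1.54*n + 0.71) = 3.47*n^5 + 1.98*n^4 + 5.5*n^3 + 5.78*n^2 + 0.7*n + 2.9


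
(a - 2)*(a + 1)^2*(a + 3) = a^4 + 3*a^3 - 3*a^2 - 11*a - 6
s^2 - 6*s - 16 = (s - 8)*(s + 2)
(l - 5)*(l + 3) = l^2 - 2*l - 15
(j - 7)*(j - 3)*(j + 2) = j^3 - 8*j^2 + j + 42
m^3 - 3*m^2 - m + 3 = (m - 3)*(m - 1)*(m + 1)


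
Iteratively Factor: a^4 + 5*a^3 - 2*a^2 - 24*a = (a + 4)*(a^3 + a^2 - 6*a) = (a + 3)*(a + 4)*(a^2 - 2*a) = (a - 2)*(a + 3)*(a + 4)*(a)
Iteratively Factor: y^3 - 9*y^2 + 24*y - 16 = (y - 4)*(y^2 - 5*y + 4) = (y - 4)*(y - 1)*(y - 4)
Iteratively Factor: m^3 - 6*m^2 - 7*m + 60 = (m + 3)*(m^2 - 9*m + 20) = (m - 5)*(m + 3)*(m - 4)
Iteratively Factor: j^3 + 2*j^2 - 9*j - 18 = (j + 2)*(j^2 - 9) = (j + 2)*(j + 3)*(j - 3)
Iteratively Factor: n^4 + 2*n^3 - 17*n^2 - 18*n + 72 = (n - 3)*(n^3 + 5*n^2 - 2*n - 24) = (n - 3)*(n + 4)*(n^2 + n - 6) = (n - 3)*(n + 3)*(n + 4)*(n - 2)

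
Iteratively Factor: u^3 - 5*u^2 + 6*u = (u)*(u^2 - 5*u + 6) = u*(u - 3)*(u - 2)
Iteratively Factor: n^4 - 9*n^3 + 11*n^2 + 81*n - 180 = (n - 5)*(n^3 - 4*n^2 - 9*n + 36) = (n - 5)*(n - 4)*(n^2 - 9) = (n - 5)*(n - 4)*(n + 3)*(n - 3)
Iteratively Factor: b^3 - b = (b - 1)*(b^2 + b) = b*(b - 1)*(b + 1)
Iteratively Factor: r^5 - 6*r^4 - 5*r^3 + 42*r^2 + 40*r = (r)*(r^4 - 6*r^3 - 5*r^2 + 42*r + 40) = r*(r - 5)*(r^3 - r^2 - 10*r - 8) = r*(r - 5)*(r - 4)*(r^2 + 3*r + 2) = r*(r - 5)*(r - 4)*(r + 2)*(r + 1)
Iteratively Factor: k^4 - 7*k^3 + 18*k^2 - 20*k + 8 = (k - 2)*(k^3 - 5*k^2 + 8*k - 4) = (k - 2)^2*(k^2 - 3*k + 2) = (k - 2)^2*(k - 1)*(k - 2)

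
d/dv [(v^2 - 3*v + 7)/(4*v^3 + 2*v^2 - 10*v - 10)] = (-v^4 + 6*v^3 - 22*v^2 - 12*v + 25)/(4*v^6 + 4*v^5 - 19*v^4 - 30*v^3 + 15*v^2 + 50*v + 25)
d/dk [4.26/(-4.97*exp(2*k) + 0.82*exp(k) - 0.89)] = (42.3444*exp(k) - 3.4932)*exp(k)/(4.97*exp(2*k) - 0.82*exp(k) + 0.89)^2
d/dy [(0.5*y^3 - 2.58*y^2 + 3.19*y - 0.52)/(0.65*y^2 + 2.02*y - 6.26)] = (0.325*y^4 + 2.02*y^3 - 16.6751*y^2 + 32.9776*y - 18.919)/(0.4225*y^4 + 2.626*y^3 - 4.0576*y^2 - 25.2904*y + 39.1876)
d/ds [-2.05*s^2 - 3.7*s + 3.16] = -4.1*s - 3.7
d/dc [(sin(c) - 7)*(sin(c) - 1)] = 2*(sin(c) - 4)*cos(c)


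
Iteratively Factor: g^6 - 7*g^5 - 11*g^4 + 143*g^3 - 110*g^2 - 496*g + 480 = (g - 3)*(g^5 - 4*g^4 - 23*g^3 + 74*g^2 + 112*g - 160) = (g - 3)*(g + 2)*(g^4 - 6*g^3 - 11*g^2 + 96*g - 80) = (g - 5)*(g - 3)*(g + 2)*(g^3 - g^2 - 16*g + 16) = (g - 5)*(g - 3)*(g + 2)*(g + 4)*(g^2 - 5*g + 4) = (g - 5)*(g - 4)*(g - 3)*(g + 2)*(g + 4)*(g - 1)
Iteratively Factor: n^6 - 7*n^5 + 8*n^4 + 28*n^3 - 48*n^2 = (n)*(n^5 - 7*n^4 + 8*n^3 + 28*n^2 - 48*n) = n*(n - 3)*(n^4 - 4*n^3 - 4*n^2 + 16*n) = n*(n - 3)*(n + 2)*(n^3 - 6*n^2 + 8*n) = n*(n - 4)*(n - 3)*(n + 2)*(n^2 - 2*n) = n*(n - 4)*(n - 3)*(n - 2)*(n + 2)*(n)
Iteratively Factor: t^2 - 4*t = (t)*(t - 4)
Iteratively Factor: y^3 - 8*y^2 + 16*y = (y - 4)*(y^2 - 4*y) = y*(y - 4)*(y - 4)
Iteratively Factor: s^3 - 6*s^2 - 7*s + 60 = (s + 3)*(s^2 - 9*s + 20) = (s - 5)*(s + 3)*(s - 4)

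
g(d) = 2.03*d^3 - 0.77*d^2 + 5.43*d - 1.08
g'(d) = 6.09*d^2 - 1.54*d + 5.43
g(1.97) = 22.15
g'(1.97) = 26.03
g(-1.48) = -17.38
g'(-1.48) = 21.05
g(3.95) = 133.46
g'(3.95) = 94.37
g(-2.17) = -37.23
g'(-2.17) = 37.45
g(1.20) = 7.84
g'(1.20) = 12.35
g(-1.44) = -16.56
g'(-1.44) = 20.28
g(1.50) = 12.18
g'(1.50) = 16.82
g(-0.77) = -6.64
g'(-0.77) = 10.23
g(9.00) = 1465.29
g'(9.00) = 484.86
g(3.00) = 63.09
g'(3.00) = 55.62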